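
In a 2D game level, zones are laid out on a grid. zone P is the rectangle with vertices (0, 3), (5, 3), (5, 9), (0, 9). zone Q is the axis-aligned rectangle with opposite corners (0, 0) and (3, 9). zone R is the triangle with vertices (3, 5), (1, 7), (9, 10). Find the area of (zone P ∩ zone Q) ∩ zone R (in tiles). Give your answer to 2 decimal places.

The region (zone P ∩ zone Q) ∩ zone R is the polygon with vertices (3,5), (1,7), (3,7.75).
By the shoelace formula its area is 2.75.

2.75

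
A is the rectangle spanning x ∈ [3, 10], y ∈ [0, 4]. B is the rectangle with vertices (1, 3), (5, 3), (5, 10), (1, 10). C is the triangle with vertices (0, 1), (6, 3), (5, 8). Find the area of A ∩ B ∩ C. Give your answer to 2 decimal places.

The intersection is the polygon with vertices (5,4), (5,3), (3,3), (3,4).
By the shoelace formula its area is 2.00.

2.00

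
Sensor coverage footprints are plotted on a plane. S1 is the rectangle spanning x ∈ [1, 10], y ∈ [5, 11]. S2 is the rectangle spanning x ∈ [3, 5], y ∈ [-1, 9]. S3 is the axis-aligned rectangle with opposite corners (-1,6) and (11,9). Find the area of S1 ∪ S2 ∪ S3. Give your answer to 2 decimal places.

By inclusion–exclusion:
Individual areas: |S1| = 54, |S2| = 20, |S3| = 36.
|S1∩S2|: x∈[3,5], y∈[5,9] → 2·4 = 8.
|S1∩S3|: x∈[1,10], y∈[6,9] → 9·3 = 27.
|S2∩S3|: x∈[3,5], y∈[6,9] → 2·3 = 6.
|S1∩S2∩S3| = 6.
|S1 ∪ S2 ∪ S3| = 110 − 41 + 6 = 75.00.

75.00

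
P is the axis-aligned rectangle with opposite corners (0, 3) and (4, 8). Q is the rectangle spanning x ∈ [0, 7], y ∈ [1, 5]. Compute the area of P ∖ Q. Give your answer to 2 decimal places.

|P∩Q|: x∈[0,4], y∈[3,5] → 4·2 = 8.
|P| = 20.
|P ∖ Q| = |P| − |P∩Q| = 20 − 8 = 12.00.

12.00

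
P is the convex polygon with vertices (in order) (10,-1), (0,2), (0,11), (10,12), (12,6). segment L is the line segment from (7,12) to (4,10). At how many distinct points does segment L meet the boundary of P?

1

The segment meets the boundary at (6.471,11.647).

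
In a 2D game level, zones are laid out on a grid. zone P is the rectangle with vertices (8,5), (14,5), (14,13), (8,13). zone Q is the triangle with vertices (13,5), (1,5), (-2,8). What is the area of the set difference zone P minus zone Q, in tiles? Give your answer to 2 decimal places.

45.50

|zone P| = 48, |zone P∩zone Q| = 2.5.
|zone P ∖ zone Q| = |zone P| − |zone P∩zone Q| = 48 − 2.5 = 45.50.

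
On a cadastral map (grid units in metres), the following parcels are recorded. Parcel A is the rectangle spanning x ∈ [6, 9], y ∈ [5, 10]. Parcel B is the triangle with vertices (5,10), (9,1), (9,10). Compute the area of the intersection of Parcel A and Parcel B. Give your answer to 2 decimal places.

The intersection is the polygon with vertices (9,5), (7.222,5), (6,7.75), (6,10), (9,10).
By the shoelace formula its area is 13.32.

13.32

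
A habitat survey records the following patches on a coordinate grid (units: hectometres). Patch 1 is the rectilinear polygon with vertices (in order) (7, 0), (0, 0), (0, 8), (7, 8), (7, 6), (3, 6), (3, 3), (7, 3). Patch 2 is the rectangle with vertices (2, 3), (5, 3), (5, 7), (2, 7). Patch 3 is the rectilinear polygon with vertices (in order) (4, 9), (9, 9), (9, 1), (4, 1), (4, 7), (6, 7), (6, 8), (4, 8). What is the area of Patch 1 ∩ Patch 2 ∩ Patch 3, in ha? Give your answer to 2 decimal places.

1.00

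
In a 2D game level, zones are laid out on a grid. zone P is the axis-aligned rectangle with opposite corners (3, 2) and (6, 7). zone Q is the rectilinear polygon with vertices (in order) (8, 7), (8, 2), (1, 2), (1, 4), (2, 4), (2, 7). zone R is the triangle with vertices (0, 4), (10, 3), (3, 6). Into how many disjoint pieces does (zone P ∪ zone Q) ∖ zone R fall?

2

(zone P ∪ zone Q) ∖ zone R splits into 2 disjoint pieces (area 11.6905, area 10.85).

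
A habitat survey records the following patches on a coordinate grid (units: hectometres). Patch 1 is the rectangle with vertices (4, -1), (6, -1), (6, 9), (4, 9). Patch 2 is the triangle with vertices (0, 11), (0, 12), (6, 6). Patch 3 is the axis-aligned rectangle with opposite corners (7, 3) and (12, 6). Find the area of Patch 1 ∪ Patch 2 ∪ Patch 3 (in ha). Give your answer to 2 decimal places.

By inclusion–exclusion:
Individual areas: |Patch 1| = 20, |Patch 2| = 3, |Patch 3| = 15.
|Patch 1∩Patch 2| = 0.3333.
|Patch 1∩Patch 3| = 0 (no overlap).
|Patch 2∩Patch 3| = 0.
|Patch 1∩Patch 2∩Patch 3| = 0.
|Patch 1 ∪ Patch 2 ∪ Patch 3| = 38 − 0.3333 + 0 = 37.67.

37.67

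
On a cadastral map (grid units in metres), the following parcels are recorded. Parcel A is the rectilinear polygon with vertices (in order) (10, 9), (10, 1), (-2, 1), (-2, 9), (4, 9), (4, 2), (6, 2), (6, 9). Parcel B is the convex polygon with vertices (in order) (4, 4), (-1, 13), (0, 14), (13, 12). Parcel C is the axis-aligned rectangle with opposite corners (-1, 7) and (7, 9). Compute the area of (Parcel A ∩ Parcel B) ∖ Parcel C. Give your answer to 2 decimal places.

6.34

|Parcel A ∩ Parcel B| = 12.7847.
|(Parcel A ∩ Parcel B) ∩ Parcel C| = 6.4444.
|(Parcel A ∩ Parcel B) ∖ Parcel C| = 12.7847 − 6.4444 = 6.34.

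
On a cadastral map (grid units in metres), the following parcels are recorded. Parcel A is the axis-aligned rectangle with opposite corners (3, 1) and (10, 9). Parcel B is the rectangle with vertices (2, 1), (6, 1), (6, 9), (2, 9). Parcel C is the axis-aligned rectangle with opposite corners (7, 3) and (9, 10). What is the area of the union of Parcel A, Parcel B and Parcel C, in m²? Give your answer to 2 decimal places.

By inclusion–exclusion:
Individual areas: |Parcel A| = 56, |Parcel B| = 32, |Parcel C| = 14.
|Parcel A∩Parcel B|: x∈[3,6], y∈[1,9] → 3·8 = 24.
|Parcel A∩Parcel C|: x∈[7,9], y∈[3,9] → 2·6 = 12.
|Parcel B∩Parcel C| = 0 (no overlap).
|Parcel A∩Parcel B∩Parcel C| = 0.
|Parcel A ∪ Parcel B ∪ Parcel C| = 102 − 36 + 0 = 66.00.

66.00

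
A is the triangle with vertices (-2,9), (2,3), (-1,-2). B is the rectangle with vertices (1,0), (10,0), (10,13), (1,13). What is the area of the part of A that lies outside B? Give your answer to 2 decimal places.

|A| = 19, |A∩B| = 1.5833.
|A ∖ B| = |A| − |A∩B| = 19 − 1.5833 = 17.42.

17.42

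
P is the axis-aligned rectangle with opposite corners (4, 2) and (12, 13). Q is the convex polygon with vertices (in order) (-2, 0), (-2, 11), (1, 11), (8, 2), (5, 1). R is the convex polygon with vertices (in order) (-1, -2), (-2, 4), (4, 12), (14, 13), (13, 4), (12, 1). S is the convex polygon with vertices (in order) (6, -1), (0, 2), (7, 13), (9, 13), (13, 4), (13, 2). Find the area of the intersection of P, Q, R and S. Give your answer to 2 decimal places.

10.29

The intersection is the polygon with vertices (8,2), (4,2), (4,7.143).
By the shoelace formula its area is 10.29.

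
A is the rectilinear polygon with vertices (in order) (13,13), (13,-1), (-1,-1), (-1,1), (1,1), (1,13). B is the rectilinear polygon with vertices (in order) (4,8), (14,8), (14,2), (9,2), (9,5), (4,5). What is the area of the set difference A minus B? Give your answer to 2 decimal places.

|A| = 172, |A∩B| = 39.
|A ∖ B| = |A| − |A∩B| = 172 − 39 = 133.00.

133.00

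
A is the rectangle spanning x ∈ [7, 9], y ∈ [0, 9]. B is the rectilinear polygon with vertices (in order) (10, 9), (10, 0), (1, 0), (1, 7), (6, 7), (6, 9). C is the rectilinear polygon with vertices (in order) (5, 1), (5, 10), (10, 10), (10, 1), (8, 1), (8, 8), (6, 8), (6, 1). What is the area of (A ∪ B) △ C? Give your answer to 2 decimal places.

54.00

|A ∪ B| = 71.
|(A ∪ B) ∩ C| = 24.
|(A ∪ B) △ C| = 71 + 31 − 48 = 54.00.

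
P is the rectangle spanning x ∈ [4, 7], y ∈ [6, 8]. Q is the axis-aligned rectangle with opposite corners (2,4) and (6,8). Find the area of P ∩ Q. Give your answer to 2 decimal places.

4.00

|P∩Q|: x∈[4,6], y∈[6,8] → 2·2 = 4.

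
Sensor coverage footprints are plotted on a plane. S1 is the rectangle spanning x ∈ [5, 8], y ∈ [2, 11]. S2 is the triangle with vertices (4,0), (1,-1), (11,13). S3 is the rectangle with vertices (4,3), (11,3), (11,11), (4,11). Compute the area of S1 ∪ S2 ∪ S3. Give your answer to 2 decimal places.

By inclusion–exclusion:
Individual areas: |S1| = 27, |S2| = 16, |S3| = 56.
|S1∩S2| = 6.1659.
|S1∩S3|: x∈[5,8], y∈[3,11] → 3·8 = 24.
|S2∩S3| = 8.4253.
|S1∩S2∩S3| = 5.8198.
|S1 ∪ S2 ∪ S3| = 99 − 38.5912 + 5.8198 = 66.23.

66.23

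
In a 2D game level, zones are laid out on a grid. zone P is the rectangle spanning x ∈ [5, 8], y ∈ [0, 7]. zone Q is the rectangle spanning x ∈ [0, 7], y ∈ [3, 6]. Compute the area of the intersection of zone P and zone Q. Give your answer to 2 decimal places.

6.00

|zone P∩zone Q|: x∈[5,7], y∈[3,6] → 2·3 = 6.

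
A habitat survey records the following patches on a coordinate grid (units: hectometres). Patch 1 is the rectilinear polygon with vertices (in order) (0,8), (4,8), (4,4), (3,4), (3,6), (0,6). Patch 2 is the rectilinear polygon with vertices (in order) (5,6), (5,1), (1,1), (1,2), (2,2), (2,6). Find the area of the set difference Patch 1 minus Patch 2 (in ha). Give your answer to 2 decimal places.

8.00

|Patch 1| = 10, |Patch 1∩Patch 2| = 2.
|Patch 1 ∖ Patch 2| = |Patch 1| − |Patch 1∩Patch 2| = 10 − 2 = 8.00.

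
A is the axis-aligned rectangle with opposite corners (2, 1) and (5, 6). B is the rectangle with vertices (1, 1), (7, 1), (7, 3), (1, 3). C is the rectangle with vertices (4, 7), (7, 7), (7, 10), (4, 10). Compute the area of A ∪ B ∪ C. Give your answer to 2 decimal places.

By inclusion–exclusion:
Individual areas: |A| = 15, |B| = 12, |C| = 9.
|A∩B|: x∈[2,5], y∈[1,3] → 3·2 = 6.
|A∩C| = 0 (no overlap).
|B∩C| = 0 (no overlap).
|A∩B∩C| = 0.
|A ∪ B ∪ C| = 36 − 6 + 0 = 30.00.

30.00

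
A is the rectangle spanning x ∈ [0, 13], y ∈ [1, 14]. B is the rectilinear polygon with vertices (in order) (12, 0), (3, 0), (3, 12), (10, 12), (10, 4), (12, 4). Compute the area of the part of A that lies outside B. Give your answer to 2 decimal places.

86.00

|A| = 169, |A∩B| = 83.
|A ∖ B| = |A| − |A∩B| = 169 − 83 = 86.00.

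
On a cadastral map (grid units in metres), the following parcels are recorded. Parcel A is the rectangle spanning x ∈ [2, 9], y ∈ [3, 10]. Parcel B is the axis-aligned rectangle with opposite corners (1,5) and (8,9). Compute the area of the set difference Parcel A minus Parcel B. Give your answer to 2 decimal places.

|Parcel A∩Parcel B|: x∈[2,8], y∈[5,9] → 6·4 = 24.
|Parcel A| = 49.
|Parcel A ∖ Parcel B| = |Parcel A| − |Parcel A∩Parcel B| = 49 − 24 = 25.00.

25.00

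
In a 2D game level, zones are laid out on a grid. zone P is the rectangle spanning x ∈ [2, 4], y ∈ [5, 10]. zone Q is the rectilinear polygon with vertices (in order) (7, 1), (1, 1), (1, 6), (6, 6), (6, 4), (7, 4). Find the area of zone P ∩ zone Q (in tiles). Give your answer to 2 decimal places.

The intersection is the polygon with vertices (4,5), (2,5), (2,6), (4,6).
By the shoelace formula its area is 2.00.

2.00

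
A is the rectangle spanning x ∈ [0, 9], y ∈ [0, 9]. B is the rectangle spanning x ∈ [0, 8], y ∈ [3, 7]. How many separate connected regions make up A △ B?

A △ B is a single connected region.

1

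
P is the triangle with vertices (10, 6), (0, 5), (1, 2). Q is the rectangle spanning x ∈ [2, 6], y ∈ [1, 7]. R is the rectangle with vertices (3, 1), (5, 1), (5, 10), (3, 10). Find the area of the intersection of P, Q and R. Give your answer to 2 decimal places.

4.13

The intersection is the polygon with vertices (3,2.889), (3,5.3), (5,5.5), (5,3.778).
By the shoelace formula its area is 4.13.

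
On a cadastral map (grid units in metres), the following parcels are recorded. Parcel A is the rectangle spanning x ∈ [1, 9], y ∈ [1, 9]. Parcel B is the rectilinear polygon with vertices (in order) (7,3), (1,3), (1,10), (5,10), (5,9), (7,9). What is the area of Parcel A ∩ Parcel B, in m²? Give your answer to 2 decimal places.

The intersection is the polygon with vertices (7,9), (7,3), (1,3), (1,9), (5,9).
By the shoelace formula its area is 36.00.

36.00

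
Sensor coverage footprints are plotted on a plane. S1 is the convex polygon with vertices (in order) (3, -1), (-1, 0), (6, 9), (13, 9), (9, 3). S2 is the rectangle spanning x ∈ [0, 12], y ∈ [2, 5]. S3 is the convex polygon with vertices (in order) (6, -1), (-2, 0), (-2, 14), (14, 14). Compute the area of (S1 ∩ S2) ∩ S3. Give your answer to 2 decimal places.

20.03

The region (S1 ∩ S2) ∩ S3 is the polygon with vertices (9.2,5), (7.655,2.103), (7.5,2), (0.556,2), (2.889,5).
By the shoelace formula its area is 20.03.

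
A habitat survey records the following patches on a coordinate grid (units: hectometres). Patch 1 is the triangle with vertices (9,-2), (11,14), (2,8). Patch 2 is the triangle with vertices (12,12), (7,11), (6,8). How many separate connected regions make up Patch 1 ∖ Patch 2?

Patch 1 ∖ Patch 2 is a single connected region.

1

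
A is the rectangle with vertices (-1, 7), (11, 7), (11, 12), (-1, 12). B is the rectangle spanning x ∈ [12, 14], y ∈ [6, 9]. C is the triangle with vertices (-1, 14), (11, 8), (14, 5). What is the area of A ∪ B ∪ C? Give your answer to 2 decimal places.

By inclusion–exclusion:
Individual areas: |A| = 60, |B| = 6, |C| = 9.
|A∩B| = 0 (no overlap).
|A∩C| = 6.5.
|B∩C| = 0.4667.
|A∩B∩C| = 0.
|A ∪ B ∪ C| = 75 − 6.9667 + 0 = 68.03.

68.03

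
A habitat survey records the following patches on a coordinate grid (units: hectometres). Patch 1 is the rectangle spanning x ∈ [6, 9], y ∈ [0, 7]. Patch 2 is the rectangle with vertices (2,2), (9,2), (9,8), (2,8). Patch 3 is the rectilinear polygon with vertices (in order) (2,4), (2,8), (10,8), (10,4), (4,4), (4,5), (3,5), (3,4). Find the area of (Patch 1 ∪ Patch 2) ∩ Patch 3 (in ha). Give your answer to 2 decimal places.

27.00

|Patch 1 ∪ Patch 2| = 48.
|(Patch 1 ∪ Patch 2) ∩ Patch 3| = 27.00.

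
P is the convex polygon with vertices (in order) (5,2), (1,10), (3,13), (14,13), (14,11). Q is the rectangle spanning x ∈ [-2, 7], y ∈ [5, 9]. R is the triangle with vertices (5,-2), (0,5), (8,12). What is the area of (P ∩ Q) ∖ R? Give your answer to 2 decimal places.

|P ∩ Q| = 18.
|(P ∩ Q) ∩ R| = 14.5455.
|(P ∩ Q) ∖ R| = 18 − 14.5455 = 3.45.

3.45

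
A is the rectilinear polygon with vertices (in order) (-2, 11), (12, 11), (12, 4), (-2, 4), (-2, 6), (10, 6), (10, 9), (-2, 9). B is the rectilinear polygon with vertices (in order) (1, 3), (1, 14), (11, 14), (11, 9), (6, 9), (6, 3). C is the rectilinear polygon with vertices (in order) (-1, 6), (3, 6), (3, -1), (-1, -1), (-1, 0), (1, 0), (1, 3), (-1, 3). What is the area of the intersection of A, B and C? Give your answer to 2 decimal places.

The intersection is the polygon with vertices (1,6), (3,6), (3,4), (1,4).
By the shoelace formula its area is 4.00.

4.00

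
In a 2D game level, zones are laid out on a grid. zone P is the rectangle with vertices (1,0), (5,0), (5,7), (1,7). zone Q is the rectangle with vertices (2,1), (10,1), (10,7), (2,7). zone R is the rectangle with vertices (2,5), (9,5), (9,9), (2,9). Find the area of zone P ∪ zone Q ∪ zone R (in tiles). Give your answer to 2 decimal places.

By inclusion–exclusion:
Individual areas: |zone P| = 28, |zone Q| = 48, |zone R| = 28.
|zone P∩zone Q|: x∈[2,5], y∈[1,7] → 3·6 = 18.
|zone P∩zone R|: x∈[2,5], y∈[5,7] → 3·2 = 6.
|zone Q∩zone R|: x∈[2,9], y∈[5,7] → 7·2 = 14.
|zone P∩zone Q∩zone R| = 6.
|zone P ∪ zone Q ∪ zone R| = 104 − 38 + 6 = 72.00.

72.00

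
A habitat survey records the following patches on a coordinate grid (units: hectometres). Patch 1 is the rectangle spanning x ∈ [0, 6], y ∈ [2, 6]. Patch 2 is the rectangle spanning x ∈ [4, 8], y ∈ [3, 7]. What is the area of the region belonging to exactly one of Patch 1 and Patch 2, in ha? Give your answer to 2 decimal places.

|Patch 1∩Patch 2|: x∈[4,6], y∈[3,6] → 2·3 = 6.
|Patch 1 △ Patch 2| = |Patch 1| + |Patch 2| − 2·|Patch 1∩Patch 2| = 24 + 16 − 12 = 28.00.

28.00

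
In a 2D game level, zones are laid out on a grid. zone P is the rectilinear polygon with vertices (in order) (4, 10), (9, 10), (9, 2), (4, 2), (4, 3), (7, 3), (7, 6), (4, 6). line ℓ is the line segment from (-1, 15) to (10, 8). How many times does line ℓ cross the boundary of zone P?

The segment meets the boundary at (9,8.636), (6.857,10).

2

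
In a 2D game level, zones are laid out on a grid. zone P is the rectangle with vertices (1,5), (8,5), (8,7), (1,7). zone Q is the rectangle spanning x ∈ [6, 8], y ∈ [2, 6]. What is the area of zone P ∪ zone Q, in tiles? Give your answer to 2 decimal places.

By inclusion–exclusion:
Individual areas: |zone P| = 14, |zone Q| = 8.
|zone P∩zone Q|: x∈[6,8], y∈[5,6] → 2·1 = 2.
|zone P ∪ zone Q| = 22 − 2 = 20.00.

20.00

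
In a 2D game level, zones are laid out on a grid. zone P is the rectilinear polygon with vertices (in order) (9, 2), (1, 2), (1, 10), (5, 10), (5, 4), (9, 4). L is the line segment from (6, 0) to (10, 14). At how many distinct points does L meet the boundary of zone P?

2

The segment meets the boundary at (7.143,4), (6.571,2).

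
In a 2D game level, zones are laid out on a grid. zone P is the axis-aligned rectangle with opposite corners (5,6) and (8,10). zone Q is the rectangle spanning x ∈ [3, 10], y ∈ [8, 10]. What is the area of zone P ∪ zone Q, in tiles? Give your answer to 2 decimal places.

By inclusion–exclusion:
Individual areas: |zone P| = 12, |zone Q| = 14.
|zone P∩zone Q|: x∈[5,8], y∈[8,10] → 3·2 = 6.
|zone P ∪ zone Q| = 26 − 6 = 20.00.

20.00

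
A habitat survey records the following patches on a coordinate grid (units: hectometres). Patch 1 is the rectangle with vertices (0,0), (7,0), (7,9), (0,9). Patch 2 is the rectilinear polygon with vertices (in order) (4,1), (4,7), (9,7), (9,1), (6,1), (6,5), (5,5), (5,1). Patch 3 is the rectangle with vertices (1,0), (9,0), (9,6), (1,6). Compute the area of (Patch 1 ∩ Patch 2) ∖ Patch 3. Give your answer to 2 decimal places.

|Patch 1 ∩ Patch 2| = 14.
|(Patch 1 ∩ Patch 2) ∩ Patch 3| = 11.
|(Patch 1 ∩ Patch 2) ∖ Patch 3| = 14 − 11 = 3.00.

3.00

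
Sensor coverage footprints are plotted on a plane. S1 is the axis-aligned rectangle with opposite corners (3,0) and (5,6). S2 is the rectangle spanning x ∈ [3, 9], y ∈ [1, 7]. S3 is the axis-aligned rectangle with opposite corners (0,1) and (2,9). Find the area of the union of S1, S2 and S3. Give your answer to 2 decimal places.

By inclusion–exclusion:
Individual areas: |S1| = 12, |S2| = 36, |S3| = 16.
|S1∩S2|: x∈[3,5], y∈[1,6] → 2·5 = 10.
|S1∩S3| = 0 (no overlap).
|S2∩S3| = 0 (no overlap).
|S1∩S2∩S3| = 0.
|S1 ∪ S2 ∪ S3| = 64 − 10 + 0 = 54.00.

54.00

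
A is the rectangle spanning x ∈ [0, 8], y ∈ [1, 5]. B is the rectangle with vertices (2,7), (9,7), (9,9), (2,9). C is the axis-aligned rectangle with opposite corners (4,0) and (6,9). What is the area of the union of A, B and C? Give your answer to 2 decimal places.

52.00

By inclusion–exclusion:
Individual areas: |A| = 32, |B| = 14, |C| = 18.
|A∩B| = 0 (no overlap).
|A∩C|: x∈[4,6], y∈[1,5] → 2·4 = 8.
|B∩C|: x∈[4,6], y∈[7,9] → 2·2 = 4.
|A∩B∩C| = 0.
|A ∪ B ∪ C| = 64 − 12 + 0 = 52.00.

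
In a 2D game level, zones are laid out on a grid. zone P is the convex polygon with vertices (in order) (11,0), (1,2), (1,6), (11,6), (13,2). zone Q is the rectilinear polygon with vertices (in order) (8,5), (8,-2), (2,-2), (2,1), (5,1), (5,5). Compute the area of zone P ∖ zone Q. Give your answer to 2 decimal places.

43.70

|zone P| = 56, |zone P∩zone Q| = 12.3.
|zone P ∖ zone Q| = |zone P| − |zone P∩zone Q| = 56 − 12.3 = 43.70.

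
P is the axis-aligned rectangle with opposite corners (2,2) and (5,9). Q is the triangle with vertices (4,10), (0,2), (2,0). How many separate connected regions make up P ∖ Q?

2

P ∖ Q splits into 2 disjoint pieces (area 13.3, area 2.25).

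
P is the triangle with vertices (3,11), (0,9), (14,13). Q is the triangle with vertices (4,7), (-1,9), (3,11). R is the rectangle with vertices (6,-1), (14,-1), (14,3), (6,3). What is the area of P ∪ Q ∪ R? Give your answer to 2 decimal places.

47.13

By inclusion–exclusion:
Individual areas: |P| = 8, |Q| = 9, |R| = 32.
|P∩Q| = 1.8667.
|P∩R| = 0.
|Q∩R| = 0.
|P∩Q∩R| = 0.
|P ∪ Q ∪ R| = 49 − 1.8667 + 0 = 47.13.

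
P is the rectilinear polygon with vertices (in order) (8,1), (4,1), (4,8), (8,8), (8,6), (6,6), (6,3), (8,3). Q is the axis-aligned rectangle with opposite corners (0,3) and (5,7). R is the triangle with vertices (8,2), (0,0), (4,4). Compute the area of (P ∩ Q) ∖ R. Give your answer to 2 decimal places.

|P ∩ Q| = 4.
|(P ∩ Q) ∩ R| = 0.75.
|(P ∩ Q) ∖ R| = 4 − 0.75 = 3.25.

3.25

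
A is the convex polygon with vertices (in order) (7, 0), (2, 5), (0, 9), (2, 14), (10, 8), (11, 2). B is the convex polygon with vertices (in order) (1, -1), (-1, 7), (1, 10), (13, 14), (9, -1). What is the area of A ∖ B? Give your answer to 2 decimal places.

|A| = 85.5, |A∩B| = 73.6703.
|A ∖ B| = |A| − |A∩B| = 85.5 − 73.6703 = 11.83.

11.83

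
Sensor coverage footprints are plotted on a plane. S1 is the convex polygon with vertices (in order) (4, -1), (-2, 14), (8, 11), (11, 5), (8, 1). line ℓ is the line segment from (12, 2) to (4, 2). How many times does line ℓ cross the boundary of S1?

1

The segment meets the boundary at (8.75,2).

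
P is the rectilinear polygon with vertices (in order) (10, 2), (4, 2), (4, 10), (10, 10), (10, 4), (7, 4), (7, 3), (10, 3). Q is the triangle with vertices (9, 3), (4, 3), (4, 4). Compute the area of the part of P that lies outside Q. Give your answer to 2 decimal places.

42.90

|P| = 45, |P∩Q| = 2.1.
|P ∖ Q| = |P| − |P∩Q| = 45 − 2.1 = 42.90.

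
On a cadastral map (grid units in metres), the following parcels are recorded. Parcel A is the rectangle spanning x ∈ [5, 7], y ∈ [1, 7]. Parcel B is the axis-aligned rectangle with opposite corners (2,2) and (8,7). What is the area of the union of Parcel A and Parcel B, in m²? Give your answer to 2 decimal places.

32.00

By inclusion–exclusion:
Individual areas: |Parcel A| = 12, |Parcel B| = 30.
|Parcel A∩Parcel B|: x∈[5,7], y∈[2,7] → 2·5 = 10.
|Parcel A ∪ Parcel B| = 42 − 10 = 32.00.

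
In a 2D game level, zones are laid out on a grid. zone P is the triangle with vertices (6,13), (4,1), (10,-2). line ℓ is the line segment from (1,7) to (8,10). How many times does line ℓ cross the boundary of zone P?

2

The segment meets the boundary at (6.923,9.538), (5.308,8.846).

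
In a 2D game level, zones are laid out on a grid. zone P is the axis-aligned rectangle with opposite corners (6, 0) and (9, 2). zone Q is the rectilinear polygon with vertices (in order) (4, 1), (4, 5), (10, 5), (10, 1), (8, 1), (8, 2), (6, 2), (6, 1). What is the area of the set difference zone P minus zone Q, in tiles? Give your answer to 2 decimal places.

5.00

|zone P| = 6, |zone P∩zone Q| = 1.
|zone P ∖ zone Q| = |zone P| − |zone P∩zone Q| = 6 − 1 = 5.00.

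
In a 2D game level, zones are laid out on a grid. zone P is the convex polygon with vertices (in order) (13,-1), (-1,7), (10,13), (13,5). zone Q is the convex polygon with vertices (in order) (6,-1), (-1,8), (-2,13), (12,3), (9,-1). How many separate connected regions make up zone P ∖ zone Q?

2

zone P ∖ zone Q splits into 2 disjoint pieces (area 52.532, area 0.427).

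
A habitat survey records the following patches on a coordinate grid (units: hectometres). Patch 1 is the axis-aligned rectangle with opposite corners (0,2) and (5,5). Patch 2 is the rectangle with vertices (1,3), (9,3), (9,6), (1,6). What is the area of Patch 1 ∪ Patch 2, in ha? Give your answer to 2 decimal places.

31.00

By inclusion–exclusion:
Individual areas: |Patch 1| = 15, |Patch 2| = 24.
|Patch 1∩Patch 2|: x∈[1,5], y∈[3,5] → 4·2 = 8.
|Patch 1 ∪ Patch 2| = 39 − 8 = 31.00.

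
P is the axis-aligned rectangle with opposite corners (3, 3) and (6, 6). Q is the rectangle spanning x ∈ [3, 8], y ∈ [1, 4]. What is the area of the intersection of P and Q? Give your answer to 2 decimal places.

3.00

|P∩Q|: x∈[3,6], y∈[3,4] → 3·1 = 3.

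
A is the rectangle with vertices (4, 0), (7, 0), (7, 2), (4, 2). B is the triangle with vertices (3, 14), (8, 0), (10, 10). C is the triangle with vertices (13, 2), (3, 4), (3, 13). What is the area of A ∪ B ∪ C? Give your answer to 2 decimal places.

71.44

By inclusion–exclusion:
Individual areas: |A| = 6, |B| = 39, |C| = 45.
|A∩B| = 0.
|A∩C| = 0.
|B∩C| = 18.5586.
|A∩B∩C| = 0.
|A ∪ B ∪ C| = 90 − 18.5586 + 0 = 71.44.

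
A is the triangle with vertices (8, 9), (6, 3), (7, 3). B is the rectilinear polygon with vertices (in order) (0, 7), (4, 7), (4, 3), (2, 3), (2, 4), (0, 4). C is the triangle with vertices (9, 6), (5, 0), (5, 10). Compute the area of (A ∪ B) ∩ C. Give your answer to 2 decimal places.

The region (A ∪ B) ∩ C is the polygon with vertices (6,3), (7.5,7.5), (7.714,7.286), (7,3).
By the shoelace formula its area is 2.79.

2.79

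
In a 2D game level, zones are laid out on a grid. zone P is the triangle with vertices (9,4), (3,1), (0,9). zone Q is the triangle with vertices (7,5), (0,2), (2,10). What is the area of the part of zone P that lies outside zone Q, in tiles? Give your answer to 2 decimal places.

|zone P| = 28.5, |zone P∩zone Q| = 15.2566.
|zone P ∖ zone Q| = |zone P| − |zone P∩zone Q| = 28.5 − 15.2566 = 13.24.

13.24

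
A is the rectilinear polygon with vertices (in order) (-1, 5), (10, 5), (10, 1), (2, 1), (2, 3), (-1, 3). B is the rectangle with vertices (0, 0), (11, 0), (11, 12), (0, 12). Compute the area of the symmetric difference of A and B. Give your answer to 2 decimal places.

98.00

|A| = 38, |B| = 132, |A∩B| = 36.
|A △ B| = |A| + |B| − 2·|A∩B| = 38 + 132 − 72 = 98.00.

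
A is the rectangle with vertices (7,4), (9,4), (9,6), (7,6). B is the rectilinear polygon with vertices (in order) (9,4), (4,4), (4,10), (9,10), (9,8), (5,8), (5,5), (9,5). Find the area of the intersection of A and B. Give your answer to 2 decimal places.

2.00

The intersection is the polygon with vertices (9,4), (7,4), (7,5), (9,5).
By the shoelace formula its area is 2.00.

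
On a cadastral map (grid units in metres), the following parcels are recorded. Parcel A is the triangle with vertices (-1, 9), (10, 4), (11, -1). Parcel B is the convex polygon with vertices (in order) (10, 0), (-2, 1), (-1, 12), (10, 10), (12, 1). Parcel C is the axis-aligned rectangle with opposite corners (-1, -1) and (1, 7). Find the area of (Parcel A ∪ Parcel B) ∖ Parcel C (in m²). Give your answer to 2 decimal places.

119.81

|Parcel A ∪ Parcel B| = 132.1473.
|(Parcel A ∪ Parcel B) ∩ Parcel C| = 12.3333.
|(Parcel A ∪ Parcel B) ∖ Parcel C| = 132.1473 − 12.3333 = 119.81.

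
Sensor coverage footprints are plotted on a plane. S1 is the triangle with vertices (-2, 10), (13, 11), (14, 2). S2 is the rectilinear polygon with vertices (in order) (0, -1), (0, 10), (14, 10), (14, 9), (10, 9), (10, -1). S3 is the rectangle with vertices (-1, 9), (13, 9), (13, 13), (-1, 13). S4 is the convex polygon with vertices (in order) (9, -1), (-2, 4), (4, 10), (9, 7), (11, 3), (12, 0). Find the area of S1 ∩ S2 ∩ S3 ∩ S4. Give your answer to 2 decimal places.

1.33

The intersection is the polygon with vertices (3,9), (4,10), (5.667,9).
By the shoelace formula its area is 1.33.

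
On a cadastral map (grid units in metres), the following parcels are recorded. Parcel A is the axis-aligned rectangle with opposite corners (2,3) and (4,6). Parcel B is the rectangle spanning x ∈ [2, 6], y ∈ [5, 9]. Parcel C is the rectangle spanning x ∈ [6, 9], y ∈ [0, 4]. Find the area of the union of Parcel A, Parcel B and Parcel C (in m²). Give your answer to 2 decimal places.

32.00

By inclusion–exclusion:
Individual areas: |Parcel A| = 6, |Parcel B| = 16, |Parcel C| = 12.
|Parcel A∩Parcel B|: x∈[2,4], y∈[5,6] → 2·1 = 2.
|Parcel A∩Parcel C| = 0 (no overlap).
|Parcel B∩Parcel C| = 0 (no overlap).
|Parcel A∩Parcel B∩Parcel C| = 0.
|Parcel A ∪ Parcel B ∪ Parcel C| = 34 − 2 + 0 = 32.00.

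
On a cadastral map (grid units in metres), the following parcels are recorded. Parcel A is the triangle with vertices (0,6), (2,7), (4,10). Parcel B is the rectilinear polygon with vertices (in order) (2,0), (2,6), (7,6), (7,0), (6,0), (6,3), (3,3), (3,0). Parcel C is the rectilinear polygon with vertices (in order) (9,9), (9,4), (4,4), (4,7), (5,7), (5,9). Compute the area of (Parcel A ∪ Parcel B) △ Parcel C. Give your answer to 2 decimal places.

|Parcel A ∪ Parcel B| = 23.
|(Parcel A ∪ Parcel B) ∩ Parcel C| = 6.
|(Parcel A ∪ Parcel B) △ Parcel C| = 23 + 23 − 12 = 34.00.

34.00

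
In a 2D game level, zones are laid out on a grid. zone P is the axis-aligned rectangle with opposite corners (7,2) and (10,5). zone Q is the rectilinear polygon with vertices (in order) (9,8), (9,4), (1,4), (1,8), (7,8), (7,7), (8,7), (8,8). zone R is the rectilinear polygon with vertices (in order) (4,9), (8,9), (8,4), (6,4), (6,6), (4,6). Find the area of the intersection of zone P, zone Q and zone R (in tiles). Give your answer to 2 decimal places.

The intersection is the polygon with vertices (8,5), (8,4), (7,4), (7,5).
By the shoelace formula its area is 1.00.

1.00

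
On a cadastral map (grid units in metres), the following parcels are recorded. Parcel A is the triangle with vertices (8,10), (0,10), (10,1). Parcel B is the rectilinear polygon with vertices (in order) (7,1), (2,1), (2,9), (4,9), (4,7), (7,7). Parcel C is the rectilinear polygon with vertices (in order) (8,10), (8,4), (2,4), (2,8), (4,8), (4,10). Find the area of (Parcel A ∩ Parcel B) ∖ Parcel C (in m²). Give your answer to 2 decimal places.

|Parcel A ∩ Parcel B| = 9.25.
|(Parcel A ∩ Parcel B) ∩ Parcel C| = 7.2222.
|(Parcel A ∩ Parcel B) ∖ Parcel C| = 9.25 − 7.2222 = 2.03.

2.03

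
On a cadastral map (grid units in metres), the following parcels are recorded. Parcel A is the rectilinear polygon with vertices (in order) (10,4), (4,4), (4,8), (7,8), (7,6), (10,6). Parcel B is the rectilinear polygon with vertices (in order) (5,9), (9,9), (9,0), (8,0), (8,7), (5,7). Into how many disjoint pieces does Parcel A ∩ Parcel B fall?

Parcel A ∩ Parcel B splits into 2 disjoint pieces (area 2, area 2).

2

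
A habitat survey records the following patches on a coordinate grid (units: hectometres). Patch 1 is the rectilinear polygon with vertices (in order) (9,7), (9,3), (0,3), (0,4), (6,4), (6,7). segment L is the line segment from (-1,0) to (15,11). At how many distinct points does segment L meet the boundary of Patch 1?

The segment meets the boundary at (9,6.875), (4.818,4), (6,4.812), (3.364,3).

4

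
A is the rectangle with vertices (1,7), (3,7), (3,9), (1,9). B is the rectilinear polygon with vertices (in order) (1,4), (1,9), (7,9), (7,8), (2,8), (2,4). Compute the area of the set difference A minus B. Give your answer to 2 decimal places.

|A| = 4, |A∩B| = 3.
|A ∖ B| = |A| − |A∩B| = 4 − 3 = 1.00.

1.00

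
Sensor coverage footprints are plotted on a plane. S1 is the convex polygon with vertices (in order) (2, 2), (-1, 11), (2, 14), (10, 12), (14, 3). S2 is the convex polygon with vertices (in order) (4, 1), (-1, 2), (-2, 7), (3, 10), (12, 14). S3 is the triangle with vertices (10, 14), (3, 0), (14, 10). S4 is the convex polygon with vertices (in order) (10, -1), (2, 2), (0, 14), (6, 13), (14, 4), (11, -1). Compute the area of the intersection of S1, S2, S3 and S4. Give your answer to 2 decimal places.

8.40

The intersection is the polygon with vertices (4.757,2.23), (4.087,2.174), (8.24,10.48), (9.182,9.421).
By the shoelace formula its area is 8.40.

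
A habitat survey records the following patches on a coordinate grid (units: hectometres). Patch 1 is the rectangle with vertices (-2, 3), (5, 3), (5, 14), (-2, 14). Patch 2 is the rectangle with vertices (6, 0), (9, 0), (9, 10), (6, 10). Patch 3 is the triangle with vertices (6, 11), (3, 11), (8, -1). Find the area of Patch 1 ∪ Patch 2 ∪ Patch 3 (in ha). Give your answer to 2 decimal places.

113.21

By inclusion–exclusion:
Individual areas: |Patch 1| = 77, |Patch 2| = 30, |Patch 3| = 18.
|Patch 1∩Patch 2| = 0 (no overlap).
|Patch 1∩Patch 3| = 4.8.
|Patch 2∩Patch 3| = 6.9917.
|Patch 1∩Patch 2∩Patch 3| = 0.
|Patch 1 ∪ Patch 2 ∪ Patch 3| = 125 − 11.7917 + 0 = 113.21.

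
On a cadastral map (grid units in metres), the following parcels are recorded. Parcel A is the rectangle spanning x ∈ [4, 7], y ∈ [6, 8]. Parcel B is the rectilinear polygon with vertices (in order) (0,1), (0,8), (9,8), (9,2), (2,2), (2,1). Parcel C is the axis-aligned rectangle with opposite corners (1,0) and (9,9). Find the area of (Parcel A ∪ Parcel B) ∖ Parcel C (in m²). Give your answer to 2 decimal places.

7.00

|Parcel A ∪ Parcel B| = 56.
|(Parcel A ∪ Parcel B) ∩ Parcel C| = 49.
|(Parcel A ∪ Parcel B) ∖ Parcel C| = 56 − 49 = 7.00.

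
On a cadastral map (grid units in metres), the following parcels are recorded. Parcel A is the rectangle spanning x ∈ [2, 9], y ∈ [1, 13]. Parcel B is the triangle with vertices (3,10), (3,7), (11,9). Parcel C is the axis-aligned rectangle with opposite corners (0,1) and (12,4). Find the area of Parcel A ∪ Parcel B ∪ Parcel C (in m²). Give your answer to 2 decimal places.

99.75

By inclusion–exclusion:
Individual areas: |Parcel A| = 84, |Parcel B| = 12, |Parcel C| = 36.
|Parcel A∩Parcel B| = 11.25.
|Parcel A∩Parcel C|: x∈[2,9], y∈[1,4] → 7·3 = 21.
|Parcel B∩Parcel C| = 0.
|Parcel A∩Parcel B∩Parcel C| = 0.
|Parcel A ∪ Parcel B ∪ Parcel C| = 132 − 32.25 + 0 = 99.75.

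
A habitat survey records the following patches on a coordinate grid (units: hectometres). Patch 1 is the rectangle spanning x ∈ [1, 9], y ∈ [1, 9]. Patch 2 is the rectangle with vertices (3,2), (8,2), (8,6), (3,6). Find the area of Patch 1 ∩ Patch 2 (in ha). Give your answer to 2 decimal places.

|Patch 1∩Patch 2|: x∈[3,8], y∈[2,6] → 5·4 = 20.

20.00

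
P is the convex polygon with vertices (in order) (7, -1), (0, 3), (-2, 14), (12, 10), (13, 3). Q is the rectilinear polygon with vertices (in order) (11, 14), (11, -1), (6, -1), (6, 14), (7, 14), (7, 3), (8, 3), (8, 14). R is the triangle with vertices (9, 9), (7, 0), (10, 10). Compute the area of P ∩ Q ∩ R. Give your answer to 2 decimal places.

3.27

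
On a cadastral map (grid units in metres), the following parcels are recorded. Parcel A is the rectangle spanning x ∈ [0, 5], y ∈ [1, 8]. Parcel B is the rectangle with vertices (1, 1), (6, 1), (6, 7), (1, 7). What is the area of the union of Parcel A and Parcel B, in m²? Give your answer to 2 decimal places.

41.00

By inclusion–exclusion:
Individual areas: |Parcel A| = 35, |Parcel B| = 30.
|Parcel A∩Parcel B|: x∈[1,5], y∈[1,7] → 4·6 = 24.
|Parcel A ∪ Parcel B| = 65 − 24 = 41.00.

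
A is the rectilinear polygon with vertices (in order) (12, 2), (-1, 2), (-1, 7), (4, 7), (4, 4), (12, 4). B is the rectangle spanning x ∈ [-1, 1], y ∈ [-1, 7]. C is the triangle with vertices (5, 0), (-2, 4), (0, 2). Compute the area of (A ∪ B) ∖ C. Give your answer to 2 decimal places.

45.51

|A ∪ B| = 47.
|(A ∪ B) ∩ C| = 1.4857.
|(A ∪ B) ∖ C| = 47 − 1.4857 = 45.51.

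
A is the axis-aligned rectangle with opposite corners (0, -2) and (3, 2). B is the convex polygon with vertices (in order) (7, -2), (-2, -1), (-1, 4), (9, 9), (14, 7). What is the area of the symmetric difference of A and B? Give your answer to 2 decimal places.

94.17

|A| = 12, |B| = 102.5, |A∩B| = 10.1667.
|A △ B| = |A| + |B| − 2·|A∩B| = 12 + 102.5 − 20.3333 = 94.17.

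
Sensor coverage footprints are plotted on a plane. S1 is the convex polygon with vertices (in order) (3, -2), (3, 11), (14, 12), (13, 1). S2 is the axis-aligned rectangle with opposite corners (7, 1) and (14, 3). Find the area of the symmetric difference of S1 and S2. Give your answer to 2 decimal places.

114.64

|S1| = 125, |S2| = 14, |S1∩S2| = 12.1818.
|S1 △ S2| = |S1| + |S2| − 2·|S1∩S2| = 125 + 14 − 24.3636 = 114.64.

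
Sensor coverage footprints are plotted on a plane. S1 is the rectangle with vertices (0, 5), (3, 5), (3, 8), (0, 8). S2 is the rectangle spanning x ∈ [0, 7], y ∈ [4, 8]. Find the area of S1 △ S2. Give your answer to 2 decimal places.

19.00

|S1∩S2|: x∈[0,3], y∈[5,8] → 3·3 = 9.
|S1 △ S2| = |S1| + |S2| − 2·|S1∩S2| = 9 + 28 − 18 = 19.00.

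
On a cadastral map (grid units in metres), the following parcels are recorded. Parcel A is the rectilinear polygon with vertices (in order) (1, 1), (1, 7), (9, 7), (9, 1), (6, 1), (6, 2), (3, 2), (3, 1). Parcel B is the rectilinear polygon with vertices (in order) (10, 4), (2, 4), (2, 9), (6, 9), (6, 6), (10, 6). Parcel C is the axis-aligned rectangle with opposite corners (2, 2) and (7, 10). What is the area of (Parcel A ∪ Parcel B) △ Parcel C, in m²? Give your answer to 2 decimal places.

|Parcel A ∪ Parcel B| = 55.
|(Parcel A ∪ Parcel B) ∩ Parcel C| = 33.
|(Parcel A ∪ Parcel B) △ Parcel C| = 55 + 40 − 66 = 29.00.

29.00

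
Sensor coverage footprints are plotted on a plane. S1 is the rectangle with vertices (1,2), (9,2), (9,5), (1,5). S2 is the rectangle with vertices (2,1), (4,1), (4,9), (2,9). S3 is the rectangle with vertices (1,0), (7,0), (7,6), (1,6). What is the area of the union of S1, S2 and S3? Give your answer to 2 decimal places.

48.00

By inclusion–exclusion:
Individual areas: |S1| = 24, |S2| = 16, |S3| = 36.
|S1∩S2|: x∈[2,4], y∈[2,5] → 2·3 = 6.
|S1∩S3|: x∈[1,7], y∈[2,5] → 6·3 = 18.
|S2∩S3|: x∈[2,4], y∈[1,6] → 2·5 = 10.
|S1∩S2∩S3| = 6.
|S1 ∪ S2 ∪ S3| = 76 − 34 + 6 = 48.00.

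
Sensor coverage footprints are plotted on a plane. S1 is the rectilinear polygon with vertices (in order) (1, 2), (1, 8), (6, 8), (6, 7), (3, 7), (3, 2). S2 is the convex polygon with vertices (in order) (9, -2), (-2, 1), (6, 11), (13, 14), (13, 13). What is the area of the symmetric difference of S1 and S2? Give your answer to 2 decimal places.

112.45

|S1| = 15, |S2| = 119, |S1∩S2| = 10.775.
|S1 △ S2| = |S1| + |S2| − 2·|S1∩S2| = 15 + 119 − 21.55 = 112.45.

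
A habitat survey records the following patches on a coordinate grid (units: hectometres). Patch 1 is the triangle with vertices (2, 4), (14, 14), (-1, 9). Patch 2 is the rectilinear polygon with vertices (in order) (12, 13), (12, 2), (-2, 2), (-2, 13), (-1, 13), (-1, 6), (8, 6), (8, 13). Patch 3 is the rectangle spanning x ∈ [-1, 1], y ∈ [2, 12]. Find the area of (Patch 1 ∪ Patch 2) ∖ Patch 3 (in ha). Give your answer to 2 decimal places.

|Patch 1 ∪ Patch 2| = 124.5667.
|(Patch 1 ∪ Patch 2) ∩ Patch 3| = 11.9667.
|(Patch 1 ∪ Patch 2) ∖ Patch 3| = 124.5667 − 11.9667 = 112.60.

112.60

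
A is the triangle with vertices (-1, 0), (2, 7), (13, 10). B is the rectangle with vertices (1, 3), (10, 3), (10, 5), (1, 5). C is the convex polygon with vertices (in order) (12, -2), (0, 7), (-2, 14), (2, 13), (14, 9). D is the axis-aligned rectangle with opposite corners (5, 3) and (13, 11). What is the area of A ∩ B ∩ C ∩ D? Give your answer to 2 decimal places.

0.36

The intersection is the polygon with vertices (5,4.286), (5,5), (6,5).
By the shoelace formula its area is 0.36.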